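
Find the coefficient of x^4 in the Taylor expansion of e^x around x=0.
Expand to order 4: e^x = x^4/24 + x^3/6 + x^2/2 + x + 1 + O(x^5).
The coefficient of x^4 is 1/24.

Final answer: 1/24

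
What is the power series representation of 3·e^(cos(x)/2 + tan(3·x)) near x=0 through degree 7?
764321·x^7·e^(1/2)/640 + 197965·x^6·e^(1/2)/384 + 34419·x^5·e^(1/2)/160 + 2813·x^4·e^(1/2)/32 + 153·x^3·e^(1/2)/4 + 51·x^2·e^(1/2)/4 + 9·x·e^(1/2) + 3·e^(1/2)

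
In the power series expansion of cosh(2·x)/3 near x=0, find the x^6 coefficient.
Expand to order 6: cosh(2·x)/3 = 4·x^6/135 + 2·x^4/9 + 2·x^2/3 + 1/3 + O(x^7).
The coefficient of x^6 is 4/135.

Final answer: 4/135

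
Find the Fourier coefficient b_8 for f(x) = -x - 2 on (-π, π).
b_8 = (1/π) ∫_{-π}^{π} f(x)·sin(8x) dx.
Evaluate the integral (use parity and integration by parts as needed): b_8 = 1/4.

Final answer: 1/4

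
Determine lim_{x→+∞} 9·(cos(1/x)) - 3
Evaluate the dominant behaviour as x → +∞; each term tends to a finite value or vanishes.
Limit = 6.

Final answer: 6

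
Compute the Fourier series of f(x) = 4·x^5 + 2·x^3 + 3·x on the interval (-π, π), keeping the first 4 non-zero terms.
(-156·π^2 + 8·π^4 + 942)·sin(x) + (-4·π^4 - 30 + 18·π^2)·sin(2·x) + (-124·π^2/27 + 410/81 + 8·π^4/3)·sin(3·x) + (-2·π^4 - 33/16 + 3·π^2/2)·sin(4·x)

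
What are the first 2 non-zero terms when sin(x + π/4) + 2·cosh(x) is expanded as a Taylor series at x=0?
√(2)·x/2 + √(2)/2 + 2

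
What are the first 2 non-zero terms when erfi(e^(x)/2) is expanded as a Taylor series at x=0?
x·e^(1/4)/√(π) + erfi(1/2)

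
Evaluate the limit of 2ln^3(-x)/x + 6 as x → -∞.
The quotient is an ∞/∞ indeterminate form as x → -∞.
Compare growth rates of the dominant terms (exponentials ≫ polynomials ≫ logarithms), or apply L'Hôpital's rule; the quotient → 0.
Adding the constant: 0 + 6 = 6. Limit = 6.

Final answer: 6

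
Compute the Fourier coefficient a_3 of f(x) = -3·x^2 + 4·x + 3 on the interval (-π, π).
a_3 = (1/π) ∫_{-π}^{π} f(x)·cos(3x) dx.
Evaluate the integral (use parity and integration by parts as needed): a_3 = 4/3.

Final answer: 4/3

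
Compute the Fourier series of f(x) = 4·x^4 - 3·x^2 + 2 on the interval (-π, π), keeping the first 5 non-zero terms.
(204 - 32·π^2)·cos(x) + (-15 + 8·π^2)·cos(2·x) + (100/27 - 32·π^2/9)·cos(3·x) + (-3/2 + 2·π^2)·cos(4·x) - π^2 + 2 + 4·π^4/5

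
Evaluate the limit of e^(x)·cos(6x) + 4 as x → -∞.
Evaluate the dominant behaviour as x → -∞; each term tends to a finite value or vanishes.
Limit = 4.

Final answer: 4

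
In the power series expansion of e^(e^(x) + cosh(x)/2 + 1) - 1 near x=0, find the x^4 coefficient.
Expand to order 4: e^(e^(x) + cosh(x)/2 + 1) - 1 = 89·x^4·e^(5/2)/96 + 13·x^3·e^(5/2)/12 + 5·x^2·e^(5/2)/4 + x·e^(5/2) - 1 + e^(5/2) + O(x^5).
The coefficient of x^4 is 89·e^(5/2)/96.

Final answer: 89·e^(5/2)/96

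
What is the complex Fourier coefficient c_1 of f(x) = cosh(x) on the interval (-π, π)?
Compute the real Fourier coefficients first: a_1 = -sinh(π)/π, b_1 = 0.
Then c_1 = (a_1 − i·b_1)/2 = -sinh(π)/(2·π).

Final answer: -sinh(π)/(2·π)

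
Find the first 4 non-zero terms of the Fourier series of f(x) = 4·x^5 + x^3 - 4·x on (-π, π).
(-158·π^2 + 8·π^4 + 940)·sin(x) + (-4·π^4 - 49/2 + 19·π^2)·sin(2·x) + (-142·π^2/27 + 68/81 + 8·π^4/3)·sin(3·x) + (-2·π^4 + 5/4 + 2·π^2)·sin(4·x)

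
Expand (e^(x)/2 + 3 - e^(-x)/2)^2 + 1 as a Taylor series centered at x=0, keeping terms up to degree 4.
x^4/3 + x^3 + x^2 + 6·x + 10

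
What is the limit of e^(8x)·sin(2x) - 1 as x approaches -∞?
Evaluate the dominant behaviour as x → -∞; each term tends to a finite value or vanishes.
Limit = -1.

Final answer: -1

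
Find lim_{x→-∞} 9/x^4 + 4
Evaluate the dominant behaviour as x → -∞; each term tends to a finite value or vanishes.
Limit = 4.

Final answer: 4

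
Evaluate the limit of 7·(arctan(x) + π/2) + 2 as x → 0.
Direct substitution at x = 0 gives 2 + 7·π/2.

Final answer: 2 + 7·π/2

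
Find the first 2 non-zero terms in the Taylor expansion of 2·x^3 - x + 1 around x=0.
1 - x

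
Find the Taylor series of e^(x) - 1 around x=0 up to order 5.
x^5/120 + x^4/24 + x^3/6 + x^2/2 + x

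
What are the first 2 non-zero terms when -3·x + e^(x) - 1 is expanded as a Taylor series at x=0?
x^2/2 - 2·x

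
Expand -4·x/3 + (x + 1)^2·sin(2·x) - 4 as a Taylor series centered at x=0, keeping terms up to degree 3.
2·x^3/3 + 4·x^2 + 2·x/3 - 4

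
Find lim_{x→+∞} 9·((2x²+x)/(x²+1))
Evaluate the dominant behaviour as x → +∞; each term tends to a finite value or vanishes.
Limit = 18.

Final answer: 18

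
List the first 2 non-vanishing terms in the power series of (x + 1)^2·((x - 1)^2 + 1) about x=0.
2·x + 2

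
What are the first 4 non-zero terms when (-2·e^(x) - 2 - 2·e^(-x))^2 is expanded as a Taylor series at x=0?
11·x^6/15 + 6·x^4 + 24·x^2 + 36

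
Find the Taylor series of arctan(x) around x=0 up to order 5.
x^5/5 - x^3/3 + x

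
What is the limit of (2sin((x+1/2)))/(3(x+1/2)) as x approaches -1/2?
Both numerator and denominator → 0 as x → -1/2; this is a 0/0 indeterminate form.
Expand each to leading order near x = -1/2: numerator ~ 2·(x + 1/2), denominator ~ 3·(x + 1/2).
The limit of the ratio is 2/3.

Final answer: 2/3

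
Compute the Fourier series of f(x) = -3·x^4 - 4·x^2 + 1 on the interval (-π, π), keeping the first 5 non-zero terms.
(-128 + 24·π^2)·cos(x) + (5 - 6·π^2)·cos(2·x) + 8·π^2·cos(3·x)/3 + (-3·π^2/2 - 7/16)·cos(4·x) - 3·π^4/5 - 4·π^2/3 + 1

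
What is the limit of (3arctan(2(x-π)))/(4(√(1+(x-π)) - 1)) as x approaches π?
Both numerator and denominator → 0 as x → π; this is a 0/0 indeterminate form.
Expand each to leading order near x = π: numerator ~ 6·(x - π), denominator ~ 2·(x - π).
The limit of the ratio is 3.

Final answer: 3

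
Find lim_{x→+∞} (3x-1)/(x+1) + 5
Evaluate the dominant behaviour as x → +∞; each term tends to a finite value or vanishes.
Limit = 8.

Final answer: 8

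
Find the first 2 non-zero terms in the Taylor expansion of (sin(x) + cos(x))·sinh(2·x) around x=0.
2·x^2 + 2·x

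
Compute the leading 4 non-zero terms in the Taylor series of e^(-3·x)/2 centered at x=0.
-9·x^3/4 + 9·x^2/4 - 3·x/2 + 1/2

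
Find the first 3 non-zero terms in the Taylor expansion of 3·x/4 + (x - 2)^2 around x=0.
x^2 - 13·x/4 + 4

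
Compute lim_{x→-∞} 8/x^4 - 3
Evaluate the dominant behaviour as x → -∞; each term tends to a finite value or vanishes.
Limit = -3.

Final answer: -3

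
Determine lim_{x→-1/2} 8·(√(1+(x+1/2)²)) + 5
Direct substitution at x = -1/2 gives 13.

Final answer: 13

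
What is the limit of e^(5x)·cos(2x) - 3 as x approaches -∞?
Evaluate the dominant behaviour as x → -∞; each term tends to a finite value or vanishes.
Limit = -3.

Final answer: -3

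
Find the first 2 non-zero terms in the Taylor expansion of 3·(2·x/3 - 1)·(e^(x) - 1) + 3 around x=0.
3 - 3·x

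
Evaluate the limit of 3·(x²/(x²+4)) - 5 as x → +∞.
Evaluate the dominant behaviour as x → +∞; each term tends to a finite value or vanishes.
Limit = -2.

Final answer: -2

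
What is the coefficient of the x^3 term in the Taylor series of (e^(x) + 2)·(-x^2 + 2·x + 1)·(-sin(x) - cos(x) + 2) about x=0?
Expand to order 3: (e^(x) + 2)·(-x^2 + 2·x + 1)·(-sin(x) - cos(x) + 2) = 14·x^3/3 - 6·x^2 + 4·x + 3 + O(x^4).
The coefficient of x^3 is 14/3.

Final answer: 14/3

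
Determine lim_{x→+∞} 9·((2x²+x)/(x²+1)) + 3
Evaluate the dominant behaviour as x → +∞; each term tends to a finite value or vanishes.
Limit = 21.

Final answer: 21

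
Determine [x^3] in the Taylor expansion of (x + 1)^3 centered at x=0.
Expand to order 3: (x + 1)^3 = x^3 + 3·x^2 + 3·x + 1 + O(x^4).
The coefficient of x^3 is 1.

Final answer: 1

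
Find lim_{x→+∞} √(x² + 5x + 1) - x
As x → +∞: multiply by the conjugate to get (5x+1)/(√(x²+5x+1)+x); the denominator ~ 2x, so the limit is 5/2.
Limit = 5/2.

Final answer: 5/2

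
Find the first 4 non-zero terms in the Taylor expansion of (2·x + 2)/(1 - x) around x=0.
4·x^3 + 4·x^2 + 4·x + 2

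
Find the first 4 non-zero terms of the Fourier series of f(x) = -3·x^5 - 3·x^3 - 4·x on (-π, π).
(-692 - 6·π^4 + 114·π^2)·sin(x) + (-12·π^2 + 22 + 3·π^4)·sin(2·x) + (-2·π^4 - 116/27 + 22·π^2/9)·sin(3·x) + (-3·π^2/8 + 137/64 + 3·π^4/2)·sin(4·x)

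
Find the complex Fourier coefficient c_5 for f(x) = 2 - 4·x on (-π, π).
Compute the real Fourier coefficients first: a_5 = 0, b_5 = -8/5.
Then c_5 = (a_5 − i·b_5)/2 = 4·i/5.

Final answer: 4·i/5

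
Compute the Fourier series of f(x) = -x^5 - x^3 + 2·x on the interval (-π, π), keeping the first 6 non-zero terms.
(-224 - 2·π^4 + 38·π^2)·sin(x) + (-4·π^2 + 4 + π^4)·sin(2·x) + (-2·π^4/3 + 64/81 + 22·π^2/27)·sin(3·x) + (-π^2/8 - 61/64 + π^4/2)·sin(4·x) + (-2·π^4/5 - 2·π^2/25 + 512/625)·sin(5·x) + (-56/81 + 4·π^2/27 + π^4/3)·sin(6·x)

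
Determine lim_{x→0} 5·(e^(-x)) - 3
Direct substitution at x = 0 gives 2.

Final answer: 2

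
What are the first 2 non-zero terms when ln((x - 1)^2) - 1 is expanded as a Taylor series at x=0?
-2·x - 1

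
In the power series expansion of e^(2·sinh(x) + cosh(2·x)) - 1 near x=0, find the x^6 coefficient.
Expand to order 6: e^(2·sinh(x) + cosh(2·x)) - 1 = 512·e·x^6/45 + 577·e·x^5/60 + 8·e·x^4 + 17·e·x^3/3 + 4·e·x^2 + 2·e·x - 1 + e + O(x^7).
The coefficient of x^6 is 512·e/45.

Final answer: 512·e/45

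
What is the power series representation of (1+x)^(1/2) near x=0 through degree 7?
33·x^7/2048 - 21·x^6/1024 + 7·x^5/256 - 5·x^4/128 + x^3/16 - x^2/8 + x/2 + 1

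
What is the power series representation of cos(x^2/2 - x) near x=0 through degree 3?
x^3/2 - x^2/2 + 1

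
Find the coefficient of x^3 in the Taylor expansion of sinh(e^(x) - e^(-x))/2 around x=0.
5/6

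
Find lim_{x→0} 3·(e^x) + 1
Direct substitution at x = 0 gives 4.

Final answer: 4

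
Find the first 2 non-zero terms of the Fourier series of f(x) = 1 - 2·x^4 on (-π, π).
(-96 + 16·π^2)·cos(x) - 2·π^4/5 + 1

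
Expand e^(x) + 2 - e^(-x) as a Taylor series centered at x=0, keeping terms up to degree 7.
x^7/2520 + x^5/60 + x^3/3 + 2·x + 2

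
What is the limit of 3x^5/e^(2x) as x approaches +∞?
This is an ∞/∞ indeterminate form as x → +∞.
The exponential denominator e^(2x) dominates the polynomial numerator (e^x ≫ x^5 as x → ∞), so the quotient → 0.
Limit = 0.

Final answer: 0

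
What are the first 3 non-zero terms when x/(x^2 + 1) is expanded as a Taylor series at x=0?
x^5 - x^3 + x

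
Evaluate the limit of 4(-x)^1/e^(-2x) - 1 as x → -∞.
The quotient is an ∞/∞ indeterminate form as x → -∞.
Compare growth rates of the dominant terms (exponentials ≫ polynomials ≫ logarithms), or apply L'Hôpital's rule; the quotient → 0.
Adding the constant: 0 - 1 = -1. Limit = -1.

Final answer: -1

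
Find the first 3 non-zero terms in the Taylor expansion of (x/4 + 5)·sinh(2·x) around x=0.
20·x^3/3 + x^2/2 + 10·x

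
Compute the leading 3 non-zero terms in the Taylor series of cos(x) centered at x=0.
x^4/24 - x^2/2 + 1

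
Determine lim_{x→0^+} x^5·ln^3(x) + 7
The product is a 0·∞ indeterminate form at x → 0⁺.
Rewrite the product as ln^3(x) / x^(-5) and apply L'Hôpital, or use the standard hierarchy x^(-5) ≫ |ln x|^3 as x → 0⁺.
The indeterminate product → 0, so the limit = 7.

Final answer: 7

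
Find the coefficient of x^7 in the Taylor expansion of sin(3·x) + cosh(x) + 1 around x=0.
Expand to order 7: sin(3·x) + cosh(x) + 1 = -243·x^7/560 + x^6/720 + 81·x^5/40 + x^4/24 - 9·x^3/2 + x^2/2 + 3·x + 2 + O(x^8).
The coefficient of x^7 is -243/560.

Final answer: -243/560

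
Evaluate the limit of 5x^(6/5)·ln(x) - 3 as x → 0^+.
The product is a 0·∞ indeterminate form at x → 0⁺.
Rewrite the product as 5·ln(x) / x^(-6/5) and apply L'Hôpital, or use the standard hierarchy x^(-6/5) ≫ |ln x| as x → 0⁺.
The indeterminate product → 0, so the limit = -3.

Final answer: -3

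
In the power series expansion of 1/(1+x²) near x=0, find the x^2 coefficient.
Expand to order 2: 1/(1+x²) = 1 - x^2 + O(x^3).
The coefficient of x^2 is -1.

Final answer: -1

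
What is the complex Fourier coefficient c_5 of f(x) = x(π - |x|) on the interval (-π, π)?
Compute the real Fourier coefficients first: a_5 = 0, b_5 = 8/(125·π).
Then c_5 = (a_5 − i·b_5)/2 = -4·i/(125·π).

Final answer: -4·i/(125·π)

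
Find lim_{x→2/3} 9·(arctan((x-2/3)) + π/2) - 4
Direct substitution at x = 2/3 gives -4 + 9·π/2.

Final answer: -4 + 9·π/2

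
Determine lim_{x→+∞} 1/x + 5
Evaluate the dominant behaviour as x → +∞; each term tends to a finite value or vanishes.
Limit = 5.

Final answer: 5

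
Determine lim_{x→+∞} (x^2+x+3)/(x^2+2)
This is an ∞/∞ indeterminate form as x → +∞.
Divide numerator and denominator by x^2 and let the lower-order terms vanish; the leading terms give 1/1 = 1.
Limit = 1.

Final answer: 1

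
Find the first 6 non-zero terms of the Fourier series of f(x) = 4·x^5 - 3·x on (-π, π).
(-160·π^2 + 8·π^4 + 954)·sin(x) + (-4·π^4 - 27 + 20·π^2)·sin(2·x) + (-160·π^2/27 + 158/81 + 8·π^4/3)·sin(3·x) + (-2·π^4 + 9/16 + 5·π^2/2)·sin(4·x) + (-32·π^2/25 - 558/625 + 8·π^4/5)·sin(5·x) + (-4·π^4/3 + 71/81 + 20·π^2/27)·sin(6·x)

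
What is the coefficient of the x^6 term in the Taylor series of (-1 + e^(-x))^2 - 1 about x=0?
Expand to order 6: (-1 + e^(-x))^2 - 1 = 31·x^6/360 - x^5/4 + 7·x^4/12 - x^3 + x^2 - 1 + O(x^7).
The coefficient of x^6 is 31/360.

Final answer: 31/360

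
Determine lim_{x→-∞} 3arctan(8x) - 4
Evaluate the dominant behaviour as x → -∞; each term tends to a finite value or vanishes.
Limit = -3·π/2 - 4.

Final answer: -3·π/2 - 4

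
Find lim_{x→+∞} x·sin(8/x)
As x → +∞: let u = 8/x → 0⁺; then x·sin(8/x) = 8·sin(u)/u → 8·1 = 8.
Limit = 8.

Final answer: 8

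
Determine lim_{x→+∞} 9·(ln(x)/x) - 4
Evaluate the dominant behaviour as x → +∞; each term tends to a finite value or vanishes.
Limit = -4.

Final answer: -4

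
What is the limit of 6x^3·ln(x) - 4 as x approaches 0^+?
The product is a 0·∞ indeterminate form at x → 0⁺.
Rewrite the product as 6·ln(x) / x^(-3) and apply L'Hôpital, or use the standard hierarchy x^(-3) ≫ |ln x| as x → 0⁺.
The indeterminate product → 0, so the limit = -4.

Final answer: -4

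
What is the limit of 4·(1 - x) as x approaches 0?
Direct substitution at x = 0 gives 4.

Final answer: 4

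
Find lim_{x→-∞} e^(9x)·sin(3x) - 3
Evaluate the dominant behaviour as x → -∞; each term tends to a finite value or vanishes.
Limit = -3.

Final answer: -3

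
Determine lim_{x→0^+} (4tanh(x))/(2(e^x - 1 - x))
Both numerator and denominator → 0 as x → 0^+; this is a 0/0 indeterminate form.
Expand each to leading order near x = 0: numerator ~ 4·x, denominator ~ x^2.
The limit of the ratio is ∞.

Final answer: ∞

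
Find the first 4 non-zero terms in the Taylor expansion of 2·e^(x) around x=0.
x^3/3 + x^2 + 2·x + 2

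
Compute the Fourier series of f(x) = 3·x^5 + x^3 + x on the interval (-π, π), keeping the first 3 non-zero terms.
(-118·π^2 + 6·π^4 + 710)·sin(x) + (-3·π^4 - 22 + 14·π^2)·sin(2·x) + (-34·π^2/9 + 86/27 + 2·π^4)·sin(3·x)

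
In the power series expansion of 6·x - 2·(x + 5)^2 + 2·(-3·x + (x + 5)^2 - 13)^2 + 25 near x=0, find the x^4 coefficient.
Expand to order 4: 6·x - 2·(x + 5)^2 + 2·(-3·x + (x + 5)^2 - 13)^2 + 25 = 2·x^4 + 28·x^3 + 144·x^2 + 322·x + 263 + O(x^5).
The coefficient of x^4 is 2.

Final answer: 2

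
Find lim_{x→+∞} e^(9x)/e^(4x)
This is an ∞/∞ indeterminate form as x → +∞.
Rewrite e^(9x)/e^(4x) = e^((9−4)x) = e^(5x); the exponent coefficient is 5 > 0 so e^(5x) → ∞.
Limit = ∞.

Final answer: ∞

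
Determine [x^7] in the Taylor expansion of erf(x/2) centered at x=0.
Expand to order 7: erf(x/2) = -x^7/(2688·√(π)) + x^5/(160·√(π)) - x^3/(12·√(π)) + x/√(π) + O(x^8).
The coefficient of x^7 is -1/(2688·√(π)).

Final answer: -1/(2688·√(π))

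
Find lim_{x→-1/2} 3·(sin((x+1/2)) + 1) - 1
Direct substitution at x = -1/2 gives 2.

Final answer: 2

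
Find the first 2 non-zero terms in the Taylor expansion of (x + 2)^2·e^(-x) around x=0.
4 - x^2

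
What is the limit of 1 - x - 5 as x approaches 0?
Direct substitution at x = 0 gives -4.

Final answer: -4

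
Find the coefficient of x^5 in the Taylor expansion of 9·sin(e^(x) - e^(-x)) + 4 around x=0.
-69/20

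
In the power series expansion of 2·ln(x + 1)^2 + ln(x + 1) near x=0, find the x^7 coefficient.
Expand to order 7: 2·ln(x + 1)^2 + ln(x + 1) = -44·x^7/35 + 61·x^6/45 - 22·x^5/15 + 19·x^4/12 - 5·x^3/3 + 3·x^2/2 + x + O(x^8).
The coefficient of x^7 is -44/35.

Final answer: -44/35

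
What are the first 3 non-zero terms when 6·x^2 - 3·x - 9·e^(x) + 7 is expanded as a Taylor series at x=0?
3·x^2/2 - 12·x - 2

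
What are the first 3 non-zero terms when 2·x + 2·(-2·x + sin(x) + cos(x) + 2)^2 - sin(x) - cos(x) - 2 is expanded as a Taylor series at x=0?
-7·x^2/2 - 11·x + 15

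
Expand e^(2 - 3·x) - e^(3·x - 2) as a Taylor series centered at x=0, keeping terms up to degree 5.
x^5·(-81·e^(2)/40 - 81·e^(-2)/40) + x^4·(-27·e^(-2)/8 + 27·e^(2)/8) + x^3·(-9·e^(2)/2 - 9·e^(-2)/2) + x^2·(-9·e^(-2)/2 + 9·e^(2)/2) + x·(-3·e^(2) - 3·e^(-2)) - e^(-2) + e^(2)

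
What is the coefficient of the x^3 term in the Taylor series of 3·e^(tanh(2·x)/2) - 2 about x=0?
Expand to order 3: 3·e^(tanh(2·x)/2) - 2 = -7·x^3/2 + 3·x^2/2 + 3·x + 1 + O(x^4).
The coefficient of x^3 is -7/2.

Final answer: -7/2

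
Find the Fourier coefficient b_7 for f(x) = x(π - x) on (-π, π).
b_7 = (1/π) ∫_{-π}^{π} f(x)·sin(7x) dx.
Evaluate the integral (use parity and integration by parts as needed): b_7 = 2·π/7.

Final answer: 2·π/7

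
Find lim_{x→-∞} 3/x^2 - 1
Evaluate the dominant behaviour as x → -∞; each term tends to a finite value or vanishes.
Limit = -1.

Final answer: -1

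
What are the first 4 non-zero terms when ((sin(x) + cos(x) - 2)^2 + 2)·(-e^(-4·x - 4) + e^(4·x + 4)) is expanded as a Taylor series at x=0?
x^3·(170·e^(-4)/3 + 70·e^(4)/3) + x^2·(-34·e^(-4) + 18·e^(4)) + x·(14·e^(-4) + 10·e^(4)) - 3·e^(-4) + 3·e^(4)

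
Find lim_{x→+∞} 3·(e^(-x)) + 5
Evaluate the dominant behaviour as x → +∞; each term tends to a finite value or vanishes.
Limit = 5.

Final answer: 5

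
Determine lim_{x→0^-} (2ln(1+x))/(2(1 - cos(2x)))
Both numerator and denominator → 0 as x → 0^-; this is a 0/0 indeterminate form.
Expand each to leading order near x = 0: numerator ~ 2·x, denominator ~ 4·x^2.
The limit of the ratio is -∞.

Final answer: -∞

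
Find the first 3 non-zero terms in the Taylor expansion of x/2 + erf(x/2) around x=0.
x^5/(160·√(π)) - x^3/(12·√(π)) + x·(1/2 + 1/√(π))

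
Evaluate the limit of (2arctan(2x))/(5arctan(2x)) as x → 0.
Both numerator and denominator → 0 as x → 0; this is a 0/0 indeterminate form.
Expand each to leading order near x = 0: numerator ~ 4·x, denominator ~ 10·x.
The limit of the ratio is 2/5.

Final answer: 2/5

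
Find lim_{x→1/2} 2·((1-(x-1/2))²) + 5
Direct substitution at x = 1/2 gives 7.

Final answer: 7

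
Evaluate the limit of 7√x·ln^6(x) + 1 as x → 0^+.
The product is a 0·∞ indeterminate form at x → 0⁺.
Rewrite the product as 7·ln^6(x) / x^(-1/2) and apply L'Hôpital, or use the standard hierarchy x^(-1/2) ≫ |ln x|^6 as x → 0⁺.
The indeterminate product → 0, so the limit = 1.

Final answer: 1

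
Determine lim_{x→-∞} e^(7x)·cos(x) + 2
Evaluate the dominant behaviour as x → -∞; each term tends to a finite value or vanishes.
Limit = 2.

Final answer: 2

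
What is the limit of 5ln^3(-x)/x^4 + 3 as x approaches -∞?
The quotient is an ∞/∞ indeterminate form as x → -∞.
Compare growth rates of the dominant terms (exponentials ≫ polynomials ≫ logarithms), or apply L'Hôpital's rule; the quotient → 0.
Adding the constant: 0 + 3 = 3. Limit = 3.

Final answer: 3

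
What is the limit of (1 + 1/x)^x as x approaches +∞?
As x → +∞: this is the defining limit (1 + 1/x)^x → e^1.
Limit = e.

Final answer: e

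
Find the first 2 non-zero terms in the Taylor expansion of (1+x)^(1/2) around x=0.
x/2 + 1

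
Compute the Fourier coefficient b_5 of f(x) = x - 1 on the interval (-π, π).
b_5 = (1/π) ∫_{-π}^{π} f(x)·sin(5x) dx.
Evaluate the integral (use parity and integration by parts as needed): b_5 = 2/5.

Final answer: 2/5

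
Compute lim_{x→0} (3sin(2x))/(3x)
Both numerator and denominator → 0 as x → 0; this is a 0/0 indeterminate form.
Expand each to leading order near x = 0: numerator ~ 6·x, denominator ~ 3·x.
The limit of the ratio is 2.

Final answer: 2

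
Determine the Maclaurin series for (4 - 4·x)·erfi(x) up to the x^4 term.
-8·x^4/(3·√(π)) + 8·x^3/(3·√(π)) - 8·x^2/√(π) + 8·x/√(π)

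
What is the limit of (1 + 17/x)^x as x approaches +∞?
As x → +∞: this is the defining limit (1 + 17/x)^x → e^17.
Limit = e^(17).

Final answer: e^(17)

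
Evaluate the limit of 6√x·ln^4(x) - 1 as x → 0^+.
The product is a 0·∞ indeterminate form at x → 0⁺.
Rewrite the product as 6·ln^4(x) / x^(-1/2) and apply L'Hôpital, or use the standard hierarchy x^(-1/2) ≫ |ln x|^4 as x → 0⁺.
The indeterminate product → 0, so the limit = -1.

Final answer: -1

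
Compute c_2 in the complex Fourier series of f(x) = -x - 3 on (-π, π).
Compute the real Fourier coefficients first: a_2 = 0, b_2 = 1.
Then c_2 = (a_2 − i·b_2)/2 = -i/2.

Final answer: -i/2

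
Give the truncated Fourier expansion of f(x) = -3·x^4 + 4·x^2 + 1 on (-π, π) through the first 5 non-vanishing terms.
(-160 + 24·π^2)·cos(x) + (13 - 6·π^2)·cos(2·x) + (-32/9 + 8·π^2/3)·cos(3·x) + (25/16 - 3·π^2/2)·cos(4·x) - 3·π^4/5 + 1 + 4·π^2/3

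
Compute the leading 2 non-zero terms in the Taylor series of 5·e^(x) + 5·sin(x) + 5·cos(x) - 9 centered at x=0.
10·x + 1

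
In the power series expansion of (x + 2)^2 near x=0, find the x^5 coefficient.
Expand to order 5: (x + 2)^2 = x^2 + 4·x + 4 + O(x^6).
The coefficient of x^5 is 0.

Final answer: 0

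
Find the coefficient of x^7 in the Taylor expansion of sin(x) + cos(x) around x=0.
Expand to order 7: sin(x) + cos(x) = -x^7/5040 - x^6/720 + x^5/120 + x^4/24 - x^3/6 - x^2/2 + x + 1 + O(x^8).
The coefficient of x^7 is -1/5040.

Final answer: -1/5040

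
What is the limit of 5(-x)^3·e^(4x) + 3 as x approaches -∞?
The product is a 0·∞ indeterminate form at x → -∞.
Rewrite the product as 5(-x)^3 / e^(-4x) (an ∞/∞ form) and apply L'Hôpital, or use the standard hierarchy e^(4|x|) ≫ |(-x)^3| as x → -∞.
The indeterminate product → 0, so the limit = 3.

Final answer: 3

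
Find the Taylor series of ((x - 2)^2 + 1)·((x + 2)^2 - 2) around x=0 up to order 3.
-9·x^2 + 12·x + 10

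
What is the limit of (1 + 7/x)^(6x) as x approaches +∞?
As x → +∞: write (1 + 7/x)^(6x) = ((1 + 7/x)^x)^6 → (e^7)^6 = e^42.
Limit = e^(42).

Final answer: e^(42)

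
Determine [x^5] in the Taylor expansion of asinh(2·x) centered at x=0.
Expand to order 5: asinh(2·x) = 12·x^5/5 - 4·x^3/3 + 2·x + O(x^6).
The coefficient of x^5 is 12/5.

Final answer: 12/5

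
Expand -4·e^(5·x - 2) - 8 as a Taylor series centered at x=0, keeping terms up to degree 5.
-625·x^5·e^(-2)/6 - 625·x^4·e^(-2)/6 - 250·x^3·e^(-2)/3 - 50·x^2·e^(-2) - 20·x·e^(-2) - 8 - 4·e^(-2)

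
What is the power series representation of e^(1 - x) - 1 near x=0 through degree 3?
-e·x^3/6 + e·x^2/2 - e·x - 1 + e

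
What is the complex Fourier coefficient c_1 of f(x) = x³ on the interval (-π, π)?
Compute the real Fourier coefficients first: a_1 = 0, b_1 = -12 + 2·π^2.
Then c_1 = (a_1 − i·b_1)/2 = -i·π^2 + 6·i.

Final answer: -i·π^2 + 6·i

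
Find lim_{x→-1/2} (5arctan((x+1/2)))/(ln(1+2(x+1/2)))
Both numerator and denominator → 0 as x → -1/2; this is a 0/0 indeterminate form.
Expand each to leading order near x = -1/2: numerator ~ 5·(x + 1/2), denominator ~ 2·(x + 1/2).
The limit of the ratio is 5/2.

Final answer: 5/2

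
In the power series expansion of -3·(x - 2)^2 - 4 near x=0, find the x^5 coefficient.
Expand to order 5: -3·(x - 2)^2 - 4 = -3·x^2 + 12·x - 16 + O(x^6).
The coefficient of x^5 is 0.

Final answer: 0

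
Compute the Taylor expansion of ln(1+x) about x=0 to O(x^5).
-x^4/4 + x^3/3 - x^2/2 + x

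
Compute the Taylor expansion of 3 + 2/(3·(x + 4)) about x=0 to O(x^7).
x^6/24576 - x^5/6144 + x^4/1536 - x^3/384 + x^2/96 - x/24 + 19/6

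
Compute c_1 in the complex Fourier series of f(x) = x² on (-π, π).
Compute the real Fourier coefficients first: a_1 = -4, b_1 = 0.
Then c_1 = (a_1 − i·b_1)/2 = -2.

Final answer: -2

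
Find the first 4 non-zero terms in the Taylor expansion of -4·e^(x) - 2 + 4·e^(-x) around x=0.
-x^5/15 - 4·x^3/3 - 8·x - 2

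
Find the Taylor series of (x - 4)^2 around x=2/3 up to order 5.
100/9 - 20·(x - 2/3)/3 + (x - 2/3)^2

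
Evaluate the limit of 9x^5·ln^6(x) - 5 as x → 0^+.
The product is a 0·∞ indeterminate form at x → 0⁺.
Rewrite the product as 9·ln^6(x) / x^(-5) and apply L'Hôpital, or use the standard hierarchy x^(-5) ≫ |ln x|^6 as x → 0⁺.
The indeterminate product → 0, so the limit = -5.

Final answer: -5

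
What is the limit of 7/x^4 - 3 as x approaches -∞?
Evaluate the dominant behaviour as x → -∞; each term tends to a finite value or vanishes.
Limit = -3.

Final answer: -3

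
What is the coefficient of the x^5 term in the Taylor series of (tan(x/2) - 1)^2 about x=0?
Expand to order 5: (tan(x/2) - 1)^2 = -x^5/120 + x^4/24 - x^3/12 + x^2/4 - x + 1 + O(x^6).
The coefficient of x^5 is -1/120.

Final answer: -1/120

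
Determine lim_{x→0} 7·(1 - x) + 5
Direct substitution at x = 0 gives 12.

Final answer: 12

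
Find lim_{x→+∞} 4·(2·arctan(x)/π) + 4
Evaluate the dominant behaviour as x → +∞; each term tends to a finite value or vanishes.
Limit = 8.

Final answer: 8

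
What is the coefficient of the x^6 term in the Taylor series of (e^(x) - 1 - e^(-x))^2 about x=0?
Expand to order 6: (e^(x) - 1 - e^(-x))^2 = 8·x^6/45 - x^5/30 + 4·x^4/3 - 2·x^3/3 + 4·x^2 - 4·x + 1 + O(x^7).
The coefficient of x^6 is 8/45.

Final answer: 8/45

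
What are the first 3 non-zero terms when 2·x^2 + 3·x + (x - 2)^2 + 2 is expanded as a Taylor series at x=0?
3·x^2 - x + 6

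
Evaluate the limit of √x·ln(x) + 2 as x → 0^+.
The product is a 0·∞ indeterminate form at x → 0⁺.
Rewrite the product as ln(x) / x^(-1/2) and apply L'Hôpital, or use the standard hierarchy x^(-1/2) ≫ |ln x| as x → 0⁺.
The indeterminate product → 0, so the limit = 2.

Final answer: 2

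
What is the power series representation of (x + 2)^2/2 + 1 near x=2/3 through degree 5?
41/9 + 8·(x - 2/3)/3 + (x - 2/3)^2/2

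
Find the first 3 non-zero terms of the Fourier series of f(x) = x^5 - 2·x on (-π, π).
(-40·π^2 + 2·π^4 + 236)·sin(x) + (-π^4 - 11/2 + 5·π^2)·sin(2·x) + (-40·π^2/27 - 28/81 + 2·π^4/3)·sin(3·x)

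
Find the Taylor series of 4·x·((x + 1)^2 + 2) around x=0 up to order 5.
4·x^3 + 8·x^2 + 12·x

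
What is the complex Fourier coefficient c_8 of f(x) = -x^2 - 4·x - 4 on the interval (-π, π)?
Compute the real Fourier coefficients first: a_8 = -1/16, b_8 = 1.
Then c_8 = (a_8 − i·b_8)/2 = -1/32 - i/2.

Final answer: -1/32 - i/2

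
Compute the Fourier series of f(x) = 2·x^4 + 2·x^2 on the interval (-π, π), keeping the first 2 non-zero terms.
(88 - 16·π^2)·cos(x) + 2·π^2/3 + 2·π^4/5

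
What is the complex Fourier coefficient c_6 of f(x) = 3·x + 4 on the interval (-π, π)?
Compute the real Fourier coefficients first: a_6 = 0, b_6 = -1.
Then c_6 = (a_6 − i·b_6)/2 = i/2.

Final answer: i/2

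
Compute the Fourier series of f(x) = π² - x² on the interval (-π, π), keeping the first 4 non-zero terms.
4·cos(x) - cos(2·x) + 4·cos(3·x)/9 + 2·π^2/3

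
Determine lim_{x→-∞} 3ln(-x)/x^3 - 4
The quotient is an ∞/∞ indeterminate form as x → -∞.
Compare growth rates of the dominant terms (exponentials ≫ polynomials ≫ logarithms), or apply L'Hôpital's rule; the quotient → 0.
Adding the constant: 0 - 4 = -4. Limit = -4.

Final answer: -4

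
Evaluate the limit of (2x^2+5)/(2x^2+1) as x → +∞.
This is an ∞/∞ indeterminate form as x → +∞.
Divide numerator and denominator by x^2 and let the lower-order terms vanish; the leading terms give 2/2 = 1.
Limit = 1.

Final answer: 1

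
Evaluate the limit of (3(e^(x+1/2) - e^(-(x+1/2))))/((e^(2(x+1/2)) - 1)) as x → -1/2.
Both numerator and denominator → 0 as x → -1/2; this is a 0/0 indeterminate form.
Expand each to leading order near x = -1/2: numerator ~ 6·(x + 1/2), denominator ~ 2·(x + 1/2).
The limit of the ratio is 3.

Final answer: 3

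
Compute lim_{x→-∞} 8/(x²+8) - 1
Evaluate the dominant behaviour as x → -∞; each term tends to a finite value or vanishes.
Limit = -1.

Final answer: -1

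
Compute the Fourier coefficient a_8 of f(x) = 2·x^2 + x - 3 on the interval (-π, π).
a_8 = (1/π) ∫_{-π}^{π} f(x)·cos(8x) dx.
Evaluate the integral (use parity and integration by parts as needed): a_8 = 1/8.

Final answer: 1/8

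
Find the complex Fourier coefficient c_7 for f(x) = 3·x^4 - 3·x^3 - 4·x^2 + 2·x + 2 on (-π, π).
Compute the real Fourier coefficients first: a_7 = 928/2401 - 24·π^2/49, b_7 = 232/343 - 6·π^2/7.
Then c_7 = (a_7 − i·b_7)/2 = -12·π^2/49 + 464/2401 - 116·i/343 + 3·i·π^2/7.

Final answer: -12·π^2/49 + 464/2401 - 116·i/343 + 3·i·π^2/7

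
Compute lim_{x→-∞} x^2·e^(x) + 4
The product is a 0·∞ indeterminate form at x → -∞.
Rewrite the product as x^2 / e^(-x) (an ∞/∞ form) and apply L'Hôpital, or use the standard hierarchy e^(|x|) ≫ |x^2| as x → -∞.
The indeterminate product → 0, so the limit = 4.

Final answer: 4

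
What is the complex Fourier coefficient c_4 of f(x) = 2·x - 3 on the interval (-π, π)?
Compute the real Fourier coefficients first: a_4 = 0, b_4 = -1.
Then c_4 = (a_4 − i·b_4)/2 = i/2.

Final answer: i/2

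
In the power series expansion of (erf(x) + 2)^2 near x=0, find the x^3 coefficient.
Expand to order 3: (erf(x) + 2)^2 = -8·x^3/(3·√(π)) + 4·x^2/π + 8·x/√(π) + 4 + O(x^4).
The coefficient of x^3 is -8/(3·√(π)).

Final answer: -8/(3·√(π))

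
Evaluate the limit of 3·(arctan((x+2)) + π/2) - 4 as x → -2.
Direct substitution at x = -2 gives -4 + 3·π/2.

Final answer: -4 + 3·π/2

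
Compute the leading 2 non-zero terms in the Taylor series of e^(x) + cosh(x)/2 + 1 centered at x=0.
x + 5/2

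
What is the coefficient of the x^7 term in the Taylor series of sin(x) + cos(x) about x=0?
Expand to order 7: sin(x) + cos(x) = -x^7/5040 - x^6/720 + x^5/120 + x^4/24 - x^3/6 - x^2/2 + x + 1 + O(x^8).
The coefficient of x^7 is -1/5040.

Final answer: -1/5040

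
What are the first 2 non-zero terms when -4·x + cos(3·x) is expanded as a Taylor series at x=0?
1 - 4·x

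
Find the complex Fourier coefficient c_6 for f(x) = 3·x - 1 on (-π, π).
Compute the real Fourier coefficients first: a_6 = 0, b_6 = -1.
Then c_6 = (a_6 − i·b_6)/2 = i/2.

Final answer: i/2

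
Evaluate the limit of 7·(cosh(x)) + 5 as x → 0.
Direct substitution at x = 0 gives 12.

Final answer: 12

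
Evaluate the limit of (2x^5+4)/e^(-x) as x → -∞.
This is an ∞/∞ indeterminate form as x → -∞.
Compare growth rates of the dominant terms (exponentials ≫ polynomials ≫ logarithms), or apply L'Hôpital's rule; the quotient → 0.
Limit = 0.

Final answer: 0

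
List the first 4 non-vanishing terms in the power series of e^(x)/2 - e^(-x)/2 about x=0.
x^7/5040 + x^5/120 + x^3/6 + x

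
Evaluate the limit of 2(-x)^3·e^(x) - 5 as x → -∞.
The product is a 0·∞ indeterminate form at x → -∞.
Rewrite the product as 2(-x)^3 / e^(-x) (an ∞/∞ form) and apply L'Hôpital, or use the standard hierarchy e^(|x|) ≫ |(-x)^3| as x → -∞.
The indeterminate product → 0, so the limit = -5.

Final answer: -5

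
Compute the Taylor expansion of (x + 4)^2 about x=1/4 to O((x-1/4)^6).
289/16 + 17·(x - 1/4)/2 + (x - 1/4)^2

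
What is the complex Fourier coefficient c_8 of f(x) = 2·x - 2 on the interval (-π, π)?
Compute the real Fourier coefficients first: a_8 = 0, b_8 = -1/2.
Then c_8 = (a_8 − i·b_8)/2 = i/4.

Final answer: i/4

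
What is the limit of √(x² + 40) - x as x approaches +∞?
This is an ∞ − ∞ indeterminate form.
Multiply and divide by the conjugate √(x²+40) + x; the x² terms cancel, leaving 40/(√(x²+40)+x) → 0.
Limit = 0.

Final answer: 0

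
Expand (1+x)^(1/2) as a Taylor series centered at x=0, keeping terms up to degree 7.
33·x^7/2048 - 21·x^6/1024 + 7·x^5/256 - 5·x^4/128 + x^3/16 - x^2/8 + x/2 + 1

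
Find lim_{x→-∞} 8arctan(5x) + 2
Evaluate the dominant behaviour as x → -∞; each term tends to a finite value or vanishes.
Limit = 2 - 4·π.

Final answer: 2 - 4·π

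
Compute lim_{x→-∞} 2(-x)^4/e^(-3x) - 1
The quotient is an ∞/∞ indeterminate form as x → -∞.
Compare growth rates of the dominant terms (exponentials ≫ polynomials ≫ logarithms), or apply L'Hôpital's rule; the quotient → 0.
Adding the constant: 0 - 1 = -1. Limit = -1.

Final answer: -1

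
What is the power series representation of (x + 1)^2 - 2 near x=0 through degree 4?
x^2 + 2·x - 1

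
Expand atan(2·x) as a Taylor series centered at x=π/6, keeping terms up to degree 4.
atan(π/3) + 18·(x - π/6)/(9 + π^2) - 108·π·(x - π/6)^2/(81 + π^4 + 18·π^2) + (-1944 + 648·π^2)·(x - π/6)^3/(729 + π^6 + 243·π^2 + 27·π^4) + (-3888·π^3 + 34992·π)·(x - π/6)^4/(6561 + π^8 + 2916·π^2 + 36·π^6 + 486·π^4)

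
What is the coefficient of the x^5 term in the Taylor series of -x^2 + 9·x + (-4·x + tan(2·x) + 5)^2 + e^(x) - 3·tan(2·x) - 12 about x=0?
Expand to order 5: -x^2 + 9·x + (-4·x + tan(2·x) + 5)^2 + e^(x) - 3·tan(2·x) - 12 = 239·x^5/8 - 85·x^4/8 + 113·x^3/6 + 7·x^2/2 - 16·x + 14 + O(x^6).
The coefficient of x^5 is 239/8.

Final answer: 239/8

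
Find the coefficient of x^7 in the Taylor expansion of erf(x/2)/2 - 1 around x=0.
Expand to order 7: erf(x/2)/2 - 1 = -x^7/(5376·√(π)) + x^5/(320·√(π)) - x^3/(24·√(π)) + x/(2·√(π)) - 1 + O(x^8).
The coefficient of x^7 is -1/(5376·√(π)).

Final answer: -1/(5376·√(π))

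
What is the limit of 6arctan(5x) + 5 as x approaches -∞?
Evaluate the dominant behaviour as x → -∞; each term tends to a finite value or vanishes.
Limit = 5 - 3·π.

Final answer: 5 - 3·π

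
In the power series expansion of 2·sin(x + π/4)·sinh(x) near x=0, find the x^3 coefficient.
Expand to order 3: 2·sin(x + π/4)·sinh(x) = -√(2)·x^3/3 + √(2)·x^2 + √(2)·x + O(x^4).
The coefficient of x^3 is -√(2)/3.

Final answer: -√(2)/3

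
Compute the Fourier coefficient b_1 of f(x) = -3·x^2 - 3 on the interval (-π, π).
b_1 = (1/π) ∫_{-π}^{π} f(x)·sin(1x) dx.
Evaluate the integral (use parity and integration by parts as needed): b_1 = 0.

Final answer: 0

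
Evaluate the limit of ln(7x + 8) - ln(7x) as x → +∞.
This is an ∞ − ∞ indeterminate form.
Combine the logarithms: ln(7x+8) − ln(7x) = ln((7x+8)/(7x)) = ln(1 + 8/(7x)) → ln(1) = 0.
Limit = 0.

Final answer: 0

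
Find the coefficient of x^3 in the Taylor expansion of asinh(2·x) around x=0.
Expand to order 3: asinh(2·x) = -4·x^3/3 + 2·x + O(x^4).
The coefficient of x^3 is -4/3.

Final answer: -4/3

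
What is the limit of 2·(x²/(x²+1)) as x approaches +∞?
Evaluate the dominant behaviour as x → +∞; each term tends to a finite value or vanishes.
Limit = 2.

Final answer: 2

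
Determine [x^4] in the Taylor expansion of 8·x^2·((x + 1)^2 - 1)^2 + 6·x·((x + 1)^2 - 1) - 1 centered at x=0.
Expand to order 4: 8·x^2·((x + 1)^2 - 1)^2 + 6·x·((x + 1)^2 - 1) - 1 = 32·x^4 + 6·x^3 + 12·x^2 - 1 + O(x^5).
The coefficient of x^4 is 32.

Final answer: 32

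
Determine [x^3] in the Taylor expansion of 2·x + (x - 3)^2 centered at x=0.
Expand to order 3: 2·x + (x - 3)^2 = x^2 - 4·x + 9 + O(x^4).
The coefficient of x^3 is 0.

Final answer: 0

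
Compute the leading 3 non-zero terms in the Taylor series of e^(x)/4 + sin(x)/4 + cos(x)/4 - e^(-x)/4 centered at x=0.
-x^2/8 + 3·x/4 + 1/4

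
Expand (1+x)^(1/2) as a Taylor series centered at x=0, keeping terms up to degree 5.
7·x^5/256 - 5·x^4/128 + x^3/16 - x^2/8 + x/2 + 1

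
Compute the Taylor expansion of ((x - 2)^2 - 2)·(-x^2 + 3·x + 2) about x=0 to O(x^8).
-x^4 + 7·x^3 - 12·x^2 - 2·x + 4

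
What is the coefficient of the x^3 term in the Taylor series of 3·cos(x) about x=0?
Expand to order 3: 3·cos(x) = 3 - 3·x^2/2 + O(x^4).
The coefficient of x^3 is 0.

Final answer: 0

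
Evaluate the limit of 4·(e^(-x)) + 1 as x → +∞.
Evaluate the dominant behaviour as x → +∞; each term tends to a finite value or vanishes.
Limit = 1.

Final answer: 1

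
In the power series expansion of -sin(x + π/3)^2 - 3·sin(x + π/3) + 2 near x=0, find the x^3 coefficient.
Expand to order 3: -sin(x + π/3)^2 - 3·sin(x + π/3) + 2 = x^3·(1/4 + √(3)/3) + x^2·(1/2 + 3·√(3)/4) + x·(-3/2 - √(3)/2) - 3·√(3)/2 + 5/4 + O(x^4).
The coefficient of x^3 is 1/4 + √(3)/3.

Final answer: 1/4 + √(3)/3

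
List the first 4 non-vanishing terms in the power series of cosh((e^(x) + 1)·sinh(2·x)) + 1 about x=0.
82·x^4/3 + 8·x^3 + 8·x^2 + 2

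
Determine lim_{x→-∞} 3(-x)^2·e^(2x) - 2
The product is a 0·∞ indeterminate form at x → -∞.
Rewrite the product as 3(-x)^2 / e^(-2x) (an ∞/∞ form) and apply L'Hôpital, or use the standard hierarchy e^(2|x|) ≫ |(-x)^2| as x → -∞.
The indeterminate product → 0, so the limit = -2.

Final answer: -2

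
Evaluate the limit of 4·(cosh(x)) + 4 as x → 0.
Direct substitution at x = 0 gives 8.

Final answer: 8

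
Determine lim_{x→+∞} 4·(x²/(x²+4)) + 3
Evaluate the dominant behaviour as x → +∞; each term tends to a finite value or vanishes.
Limit = 7.

Final answer: 7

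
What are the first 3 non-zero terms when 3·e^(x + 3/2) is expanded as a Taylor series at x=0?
3·x^2·e^(3/2)/2 + 3·x·e^(3/2) + 3·e^(3/2)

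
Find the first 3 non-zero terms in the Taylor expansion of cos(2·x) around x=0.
2·x^4/3 - 2·x^2 + 1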